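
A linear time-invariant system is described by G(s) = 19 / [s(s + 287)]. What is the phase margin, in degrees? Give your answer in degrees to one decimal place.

90.0°

Gain crossover: |G(jω)| = 1 at ω ≈ 0.0662 rad/s.
∠G(j0.0662) = −90° − arctan(0.0662/287) ≈ -90.01°
PM = 180° + (-90.01°) = 89.99°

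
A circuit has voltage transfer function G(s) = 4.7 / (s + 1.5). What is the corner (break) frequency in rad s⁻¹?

1.5 rad s⁻¹

The single real pole at s = −1.5 gives a corner at ω = 1.5 rad s⁻¹.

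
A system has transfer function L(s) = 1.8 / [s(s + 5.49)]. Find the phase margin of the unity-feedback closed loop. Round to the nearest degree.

Gain crossover: |L(jω)| = 1 at ω ≈ 0.327 rad/s.
∠L(j0.327) = −90° − arctan(0.327/5.49) ≈ -93.41°
PM = 180° + (-93.41°) = 86.59°

87°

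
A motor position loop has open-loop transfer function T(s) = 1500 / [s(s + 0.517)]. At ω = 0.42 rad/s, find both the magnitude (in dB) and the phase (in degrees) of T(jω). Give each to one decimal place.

|T| = 74.6 dB, ∠T = -129.1 deg

|j0.42 + 0.517| = √(0.42² + 0.517²) = 0.6661
|j0.42| = 0.42
|T(j0.42)| = 1500 / (0.6661 × 0.42) = 5361.7
20 log₁₀(5361.7) = 74.59 dB
∠(j0.42 + 0.517) = arctan(0.42/0.517) = 39.09°
∠(j0.42) = 90.00°
∠T(j0.42) = − (39.09° + 90.00°) = -129.09°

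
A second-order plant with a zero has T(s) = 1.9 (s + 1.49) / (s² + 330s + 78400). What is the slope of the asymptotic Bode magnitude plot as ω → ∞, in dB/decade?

-20 dB/decade

With 1 zero and 2 poles, the high-frequency asymptotic slope is 20 × (1 − 2) = -20 dB/decade.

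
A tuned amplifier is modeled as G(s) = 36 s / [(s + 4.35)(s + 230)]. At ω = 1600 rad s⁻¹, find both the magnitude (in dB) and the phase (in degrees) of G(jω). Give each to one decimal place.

|G| = -33.0 dB, ∠G = -81.7 deg

|j1600| = 1600
|j1600 + 4.35| = √(1600² + 4.35²) = 1600
|j1600 + 230| = √(1600² + 230²) = 1616
|G(j1600)| = 36 × 1600 / (1600 × 1616) = 0.022271
20 log₁₀(0.022271) = -33.05 dB
∠(j1600) = 90.00°
∠(j1600 + 4.35) = arctan(1600/4.35) = 89.84°
∠(j1600 + 230) = arctan(1600/230) = 81.82°
∠G(j1600) = 90.00° − (89.84° + 81.82°) = -81.66°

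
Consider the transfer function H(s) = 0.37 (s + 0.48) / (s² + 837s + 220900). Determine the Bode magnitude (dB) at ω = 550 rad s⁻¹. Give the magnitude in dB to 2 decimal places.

-67.22 dB

|j550 + 0.48| = √(550² + 0.48²) = 550
|(j550)² + 837(j550) + 220900| = |-81600 + j4.6035e+05| = 4.675e+05
|H(j550)| = 0.37 × 550 / 4.675e+05 = 0.00043527
20 log₁₀(0.00043527) = -67.225 dB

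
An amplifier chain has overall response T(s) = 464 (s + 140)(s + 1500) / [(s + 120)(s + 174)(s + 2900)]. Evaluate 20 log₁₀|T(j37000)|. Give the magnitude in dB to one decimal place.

|j37000 + 140| = √(37000² + 140²) = 3.7e+04
|j37000 + 1500| = √(37000² + 1500²) = 3.703e+04
|j37000 + 120| = √(37000² + 120²) = 3.7e+04
|j37000 + 174| = √(37000² + 174²) = 3.7e+04
|j37000 + 2900| = √(37000² + 2900²) = 3.711e+04
|T(j37000)| = 464 × 3.7e+04 × 3.703e+04 / (3.7e+04 × 3.7e+04 × 3.711e+04) = 0.012512
20 log₁₀(0.012512) = -38.05 dB

-38.1 dB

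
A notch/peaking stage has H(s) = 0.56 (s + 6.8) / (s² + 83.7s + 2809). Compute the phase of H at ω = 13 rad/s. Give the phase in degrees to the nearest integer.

∠(j13 + 6.8) = arctan(13/6.8) = 62.39°
∠[(j13)² + 83.7(j13) + 2809] = ∠[2640 + j1088.1] = 22.40°
∠H(j13) = 62.39° − 22.40° = 39.99°

40°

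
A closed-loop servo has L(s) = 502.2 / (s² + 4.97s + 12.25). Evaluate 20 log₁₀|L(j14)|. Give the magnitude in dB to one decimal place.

|(j14)² + 4.97(j14) + 12.25| = |-183.75 + j69.58| = 196.5
|L(j14)| = 502.2 / 196.5 = 2.556
20 log₁₀(2.556) = 8.15 dB

8.2 dB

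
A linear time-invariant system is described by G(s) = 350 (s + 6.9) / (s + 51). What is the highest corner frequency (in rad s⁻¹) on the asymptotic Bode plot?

Break frequencies occur at each pole and zero magnitude: 6.9 rad s⁻¹, 51 rad s⁻¹.
The highest is 51 rad s⁻¹.

51 rad s⁻¹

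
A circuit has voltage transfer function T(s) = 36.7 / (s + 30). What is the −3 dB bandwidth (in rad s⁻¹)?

For a single-pole low-pass, the −3 dB point is at the pole: ω = 30 rad s⁻¹.

30 rad s⁻¹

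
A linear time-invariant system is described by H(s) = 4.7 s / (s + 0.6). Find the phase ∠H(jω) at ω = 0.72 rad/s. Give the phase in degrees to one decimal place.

∠(j0.72) = 90.00°
∠(j0.72 + 0.6) = arctan(0.72/0.6) = 50.19°
∠H(j0.72) = 90.00° − 50.19° = 39.81°

39.8 deg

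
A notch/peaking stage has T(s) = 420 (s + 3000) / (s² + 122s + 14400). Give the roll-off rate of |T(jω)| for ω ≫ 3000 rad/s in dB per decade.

-20 dB/decade

With 1 zero and 2 poles, the high-frequency asymptotic slope is 20 × (1 − 2) = -20 dB/decade.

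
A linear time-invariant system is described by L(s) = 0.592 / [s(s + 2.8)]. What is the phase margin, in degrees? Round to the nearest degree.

Gain crossover: |L(jω)| = 1 at ω ≈ 0.211 rad/sec.
∠L(j0.211) = −90° − arctan(0.211/2.8) ≈ -94.31°
PM = 180° + (-94.31°) = 85.69°

86 deg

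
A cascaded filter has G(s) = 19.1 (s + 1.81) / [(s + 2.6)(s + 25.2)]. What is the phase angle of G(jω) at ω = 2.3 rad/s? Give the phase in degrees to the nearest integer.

∠(j2.3 + 1.81) = arctan(2.3/1.81) = 51.80°
∠(j2.3 + 2.6) = arctan(2.3/2.6) = 41.50°
∠(j2.3 + 25.2) = arctan(2.3/25.2) = 5.21°
∠G(j2.3) = 51.80° − (41.50° + 5.21°) = 5.09°

5°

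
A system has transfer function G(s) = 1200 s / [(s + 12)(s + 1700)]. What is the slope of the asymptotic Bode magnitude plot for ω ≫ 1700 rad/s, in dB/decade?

-20 dB/decade

With 1 zero and 2 poles, the high-frequency asymptotic slope is 20 × (1 − 2) = -20 dB/decade.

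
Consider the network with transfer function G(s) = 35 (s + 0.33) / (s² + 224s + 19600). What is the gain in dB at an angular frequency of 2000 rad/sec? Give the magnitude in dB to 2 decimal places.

-35.15 dB

|j2000 + 0.33| = √(2000² + 0.33²) = 2000
|(j2000)² + 224(j2000) + 19600| = |-3.9804e+06 + j4.48e+05| = 4.006e+06
|G(j2000)| = 35 × 2000 / 4.006e+06 = 0.017476
20 log₁₀(0.017476) = -35.151 dB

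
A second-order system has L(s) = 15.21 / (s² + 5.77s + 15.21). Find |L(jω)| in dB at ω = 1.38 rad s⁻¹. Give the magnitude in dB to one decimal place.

|(j1.38)² + 5.77(j1.38) + 15.21| = |13.306 + j7.9626| = 15.51
|L(j1.38)| = 15.21 / 15.51 = 0.9809
20 log₁₀(0.9809) = -0.17 dB

-0.2 dB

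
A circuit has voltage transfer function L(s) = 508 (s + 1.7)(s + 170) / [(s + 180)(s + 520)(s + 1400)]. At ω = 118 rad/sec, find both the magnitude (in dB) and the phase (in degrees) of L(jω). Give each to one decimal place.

|j118 + 1.7| = √(118² + 1.7²) = 118
|j118 + 170| = √(118² + 170²) = 206.9
|j118 + 180| = √(118² + 180²) = 215.2
|j118 + 520| = √(118² + 520²) = 533.2
|j118 + 1400| = √(118² + 1400²) = 1405
|L(j118)| = 508 × 118 × 206.9 / (215.2 × 533.2 × 1405) = 0.076941
20 log₁₀(0.076941) = -22.28 dB
∠(j118 + 1.7) = arctan(118/1.7) = 89.17°
∠(j118 + 170) = arctan(118/170) = 34.77°
∠(j118 + 180) = arctan(118/180) = 33.25°
∠(j118 + 520) = arctan(118/520) = 12.79°
∠(j118 + 1400) = arctan(118/1400) = 4.82°
∠L(j118) = 89.17° + 34.77° − (33.25° + 12.79° + 4.82°) = 73.09°

|L| = -22.3 dB, ∠L = 73.1°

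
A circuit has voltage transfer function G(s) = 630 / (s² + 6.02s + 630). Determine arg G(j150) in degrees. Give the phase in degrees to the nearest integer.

∠[(j150)² + 6.02(j150) + 630] = ∠[-21870 + j903] = 177.64°
∠G(j150) = −177.64° = -177.64°

-178 deg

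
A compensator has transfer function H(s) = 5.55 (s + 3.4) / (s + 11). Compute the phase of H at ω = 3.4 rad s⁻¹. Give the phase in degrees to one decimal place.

∠(j3.4 + 3.4) = arctan(3.4/3.4) = 45.00°
∠(j3.4 + 11) = arctan(3.4/11) = 17.18°
∠H(j3.4) = 45.00° − 17.18° = 27.82°

27.8 deg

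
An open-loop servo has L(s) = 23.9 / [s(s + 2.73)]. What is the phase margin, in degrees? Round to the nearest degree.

31°

Gain crossover: |L(jω)| = 1 at ω ≈ 4.52 rad/sec.
∠L(j4.52) = −90° − arctan(4.52/2.73) ≈ -148.89°
PM = 180° + (-148.89°) = 31.11°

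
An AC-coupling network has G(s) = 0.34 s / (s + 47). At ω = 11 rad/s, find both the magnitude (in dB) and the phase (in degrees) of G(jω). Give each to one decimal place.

|G| = -22.2 dB, ∠G = 76.8°

|j11| = 11
|j11 + 47| = √(11² + 47²) = 48.27
|G(j11)| = 0.34 × 11 / 48.27 = 0.077481
20 log₁₀(0.077481) = -22.22 dB
∠(j11) = 90.00°
∠(j11 + 47) = arctan(11/47) = 13.17°
∠G(j11) = 90.00° − 13.17° = 76.83°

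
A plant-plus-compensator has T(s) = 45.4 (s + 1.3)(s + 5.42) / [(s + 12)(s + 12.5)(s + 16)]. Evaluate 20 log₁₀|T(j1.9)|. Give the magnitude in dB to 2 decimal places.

|j1.9 + 1.3| = √(1.9² + 1.3²) = 2.302
|j1.9 + 5.42| = √(1.9² + 5.42²) = 5.743
|j1.9 + 12| = √(1.9² + 12²) = 12.15
|j1.9 + 12.5| = √(1.9² + 12.5²) = 12.64
|j1.9 + 16| = √(1.9² + 16²) = 16.11
|T(j1.9)| = 45.4 × 2.302 × 5.743 / (12.15 × 12.64 × 16.11) = 0.24253
20 log₁₀(0.24253) = -12.305 dB

-12.30 dB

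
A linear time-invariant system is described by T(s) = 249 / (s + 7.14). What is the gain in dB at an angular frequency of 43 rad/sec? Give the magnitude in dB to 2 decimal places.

|j43 + 7.14| = √(43² + 7.14²) = 43.59
|T(j43)| = 249 / 43.59 = 5.7125
20 log₁₀(5.7125) = 15.136 dB

15.14 dB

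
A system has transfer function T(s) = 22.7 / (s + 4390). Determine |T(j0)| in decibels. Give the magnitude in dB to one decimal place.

T(0) = 22.7 / 4390 = 0.0051708
20 log₁₀(0.0051708) = -45.73 dB

-45.7 dB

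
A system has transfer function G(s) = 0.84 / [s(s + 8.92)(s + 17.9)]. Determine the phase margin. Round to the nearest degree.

90°

Gain crossover: |G(jω)| = 1 at ω ≈ 0.00526 rad/s.
∠G(j0.00526) = −90° − arctan(0.00526/8.92) − arctan(0.00526/17.9) ≈ -90.05°
PM = 180° + (-90.05°) = 89.95°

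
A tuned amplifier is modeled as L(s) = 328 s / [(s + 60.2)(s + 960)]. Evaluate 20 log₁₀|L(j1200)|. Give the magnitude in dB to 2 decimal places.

|j1200| = 1200
|j1200 + 60.2| = √(1200² + 60.2²) = 1202
|j1200 + 960| = √(1200² + 960²) = 1537
|L(j1200)| = 328 × 1200 / (1202 × 1537) = 0.21317
20 log₁₀(0.21317) = -13.426 dB

-13.43 dB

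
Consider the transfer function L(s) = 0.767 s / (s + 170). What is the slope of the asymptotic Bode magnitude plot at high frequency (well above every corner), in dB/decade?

0 dB/decade

With 1 zero and 1 pole, the high-frequency asymptotic slope is 20 × (1 − 1) = 0 dB/decade.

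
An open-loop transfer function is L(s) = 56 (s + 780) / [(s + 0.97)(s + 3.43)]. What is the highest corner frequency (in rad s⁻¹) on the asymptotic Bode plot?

Break frequencies occur at each pole and zero magnitude: 0.97 rad s⁻¹, 3.43 rad s⁻¹, 780 rad s⁻¹.
The highest is 780 rad s⁻¹.

780 rad s⁻¹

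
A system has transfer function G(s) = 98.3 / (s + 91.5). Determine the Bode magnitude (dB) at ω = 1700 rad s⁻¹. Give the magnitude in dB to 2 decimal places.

|j1700 + 91.5| = √(1700² + 91.5²) = 1702
|G(j1700)| = 98.3 / 1702 = 0.05774
20 log₁₀(0.05774) = -24.770 dB

-24.77 dB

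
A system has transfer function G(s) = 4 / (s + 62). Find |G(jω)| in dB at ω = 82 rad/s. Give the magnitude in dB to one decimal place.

-28.2 dB

|j82 + 62| = √(82² + 62²) = 102.8
|G(j82)| = 4 / 102.8 = 0.03891
20 log₁₀(0.03891) = -28.20 dB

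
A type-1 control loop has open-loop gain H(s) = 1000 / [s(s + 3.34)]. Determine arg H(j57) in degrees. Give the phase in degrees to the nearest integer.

∠(j57 + 3.34) = arctan(57/3.34) = 86.65°
∠(j57) = 90.00°
∠H(j57) = − (86.65° + 90.00°) = -176.65°

-177°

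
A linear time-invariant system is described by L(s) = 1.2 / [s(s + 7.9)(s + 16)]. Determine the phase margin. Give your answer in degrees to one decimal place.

Gain crossover: |L(jω)| = 1 at ω ≈ 0.00949 rad s⁻¹.
∠L(j0.00949) = −90° − arctan(0.00949/7.9) − arctan(0.00949/16) ≈ -90.10°
PM = 180° + (-90.10°) = 89.90°

89.9 deg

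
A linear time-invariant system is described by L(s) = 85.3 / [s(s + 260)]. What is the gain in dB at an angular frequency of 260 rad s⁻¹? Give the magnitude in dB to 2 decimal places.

|j260 + 260| = √(260² + 260²) = 367.7
|j260| = 260
|L(j260)| = 85.3 / (367.7 × 260) = 0.00089225
20 log₁₀(0.00089225) = -60.990 dB

-60.99 dB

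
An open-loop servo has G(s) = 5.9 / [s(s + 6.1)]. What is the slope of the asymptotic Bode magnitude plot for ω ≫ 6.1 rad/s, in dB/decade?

With 0 zeros and 2 poles, the high-frequency asymptotic slope is 20 × (0 − 2) = -40 dB/decade.

-40 dB/decade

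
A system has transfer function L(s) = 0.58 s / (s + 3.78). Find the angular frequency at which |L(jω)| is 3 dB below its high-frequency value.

3.78 rad s⁻¹

For a single-pole high-pass, the −3 dB point is at the pole: ω = 3.78 rad s⁻¹.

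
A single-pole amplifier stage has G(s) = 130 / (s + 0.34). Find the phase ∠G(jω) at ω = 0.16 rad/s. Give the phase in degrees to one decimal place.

-25.2°

∠(j0.16 + 0.34) = arctan(0.16/0.34) = 25.20°
∠G(j0.16) = −25.20° = -25.20°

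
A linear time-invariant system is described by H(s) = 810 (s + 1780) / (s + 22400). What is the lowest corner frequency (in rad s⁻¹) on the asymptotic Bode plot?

1780 rad s⁻¹

Break frequencies occur at each pole and zero magnitude: 1780 rad s⁻¹, 22400 rad s⁻¹.
The lowest is 1780 rad s⁻¹.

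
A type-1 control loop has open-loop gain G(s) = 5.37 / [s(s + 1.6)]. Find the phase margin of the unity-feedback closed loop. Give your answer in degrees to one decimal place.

Gain crossover: |G(jω)| = 1 at ω ≈ 2.06 rad/s.
∠G(j2.06) = −90° − arctan(2.06/1.6) ≈ -142.15°
PM = 180° + (-142.15°) = 37.85°

37.8°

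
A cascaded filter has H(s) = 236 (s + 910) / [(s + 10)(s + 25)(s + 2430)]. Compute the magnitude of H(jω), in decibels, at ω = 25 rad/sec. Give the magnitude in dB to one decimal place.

|j25 + 910| = √(25² + 910²) = 910.3
|j25 + 10| = √(25² + 10²) = 26.93
|j25 + 25| = √(25² + 25²) = 35.36
|j25 + 2430| = √(25² + 2430²) = 2430
|H(j25)| = 236 × 910.3 / (26.93 × 35.36 × 2430) = 0.092868
20 log₁₀(0.092868) = -20.64 dB

-20.6 dB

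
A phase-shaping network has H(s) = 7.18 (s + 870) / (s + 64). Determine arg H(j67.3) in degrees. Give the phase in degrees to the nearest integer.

-42°

∠(j67.3 + 870) = arctan(67.3/870) = 4.42°
∠(j67.3 + 64) = arctan(67.3/64) = 46.44°
∠H(j67.3) = 4.42° − 46.44° = -42.02°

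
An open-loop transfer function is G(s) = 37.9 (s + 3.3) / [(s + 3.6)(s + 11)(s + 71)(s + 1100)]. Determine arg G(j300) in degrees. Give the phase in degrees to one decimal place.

-179.8°

∠(j300 + 3.3) = arctan(300/3.3) = 89.37°
∠(j300 + 3.6) = arctan(300/3.6) = 89.31°
∠(j300 + 11) = arctan(300/11) = 87.90°
∠(j300 + 71) = arctan(300/71) = 76.68°
∠(j300 + 1100) = arctan(300/1100) = 15.26°
∠G(j300) = 89.37° − (89.31° + 87.90° + 76.68° + 15.26°) = -179.78°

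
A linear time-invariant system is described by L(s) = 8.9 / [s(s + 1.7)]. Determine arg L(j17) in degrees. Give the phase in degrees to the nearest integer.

∠(j17 + 1.7) = arctan(17/1.7) = 84.29°
∠(j17) = 90.00°
∠L(j17) = − (84.29° + 90.00°) = -174.29°

-174 deg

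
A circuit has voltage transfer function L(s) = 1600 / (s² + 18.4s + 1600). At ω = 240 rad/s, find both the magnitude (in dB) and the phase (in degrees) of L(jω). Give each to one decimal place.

|(j240)² + 18.4(j240) + 1600| = |-56000 + j4416| = 5.617e+04
|L(j240)| = 1600 / 5.617e+04 = 0.028483
20 log₁₀(0.028483) = -30.91 dB
∠[(j240)² + 18.4(j240) + 1600] = ∠[-56000 + j4416] = 175.49°
∠L(j240) = −175.49° = -175.49°

|L| = -30.9 dB, ∠L = -175.5°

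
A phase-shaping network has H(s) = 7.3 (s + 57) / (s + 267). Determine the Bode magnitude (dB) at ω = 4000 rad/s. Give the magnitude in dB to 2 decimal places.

|j4000 + 57| = √(4000² + 57²) = 4000
|j4000 + 267| = √(4000² + 267²) = 4009
|H(j4000)| = 7.3 × 4000 / 4009 = 7.2845
20 log₁₀(7.2845) = 17.248 dB

17.25 dB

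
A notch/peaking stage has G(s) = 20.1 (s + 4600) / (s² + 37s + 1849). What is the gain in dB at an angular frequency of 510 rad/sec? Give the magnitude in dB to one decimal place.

|j510 + 4600| = √(510² + 4600²) = 4628
|(j510)² + 37(j510) + 1849| = |-2.5825e+05 + j18870| = 2.589e+05
|G(j510)| = 20.1 × 4628 / 2.589e+05 = 0.35926
20 log₁₀(0.35926) = -8.89 dB

-8.9 dB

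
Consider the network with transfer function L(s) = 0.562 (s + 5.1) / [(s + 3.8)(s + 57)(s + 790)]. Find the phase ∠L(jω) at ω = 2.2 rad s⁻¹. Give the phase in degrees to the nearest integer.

-9°

∠(j2.2 + 5.1) = arctan(2.2/5.1) = 23.33°
∠(j2.2 + 3.8) = arctan(2.2/3.8) = 30.07°
∠(j2.2 + 57) = arctan(2.2/57) = 2.21°
∠(j2.2 + 790) = arctan(2.2/790) = 0.16°
∠L(j2.2) = 23.33° − (30.07° + 2.21° + 0.16°) = -9.10°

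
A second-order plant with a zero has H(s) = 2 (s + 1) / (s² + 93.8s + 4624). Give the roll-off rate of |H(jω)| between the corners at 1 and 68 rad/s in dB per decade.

In this band the factors already past their corner are: zero at 1; net slope = 20 dB/decade.

20 dB/decade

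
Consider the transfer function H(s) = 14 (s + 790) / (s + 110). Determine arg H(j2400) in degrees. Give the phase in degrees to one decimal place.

-15.6°

∠(j2400 + 790) = arctan(2400/790) = 71.78°
∠(j2400 + 110) = arctan(2400/110) = 87.38°
∠H(j2400) = 71.78° − 87.38° = -15.60°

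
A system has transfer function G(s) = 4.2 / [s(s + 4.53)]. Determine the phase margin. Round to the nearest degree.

79 deg

Gain crossover: |G(jω)| = 1 at ω ≈ 0.909 rad/s.
∠G(j0.909) = −90° − arctan(0.909/4.53) ≈ -101.35°
PM = 180° + (-101.35°) = 78.65°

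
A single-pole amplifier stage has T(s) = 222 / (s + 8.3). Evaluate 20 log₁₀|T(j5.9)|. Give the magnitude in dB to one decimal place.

26.8 dB

|j5.9 + 8.3| = √(5.9² + 8.3²) = 10.18
|T(j5.9)| = 222 / 10.18 = 21.8
20 log₁₀(21.8) = 26.77 dB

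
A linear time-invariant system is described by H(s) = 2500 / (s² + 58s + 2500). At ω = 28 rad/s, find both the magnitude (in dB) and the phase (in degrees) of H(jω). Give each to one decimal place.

|(j28)² + 58(j28) + 2500| = |1716 + j1624| = 2363
|H(j28)| = 2500 / 2363 = 1.0581
20 log₁₀(1.0581) = 0.49 dB
∠[(j28)² + 58(j28) + 2500] = ∠[1716 + j1624] = 43.42°
∠H(j28) = −43.42° = -43.42°

|H| = 0.5 dB, ∠H = -43.4°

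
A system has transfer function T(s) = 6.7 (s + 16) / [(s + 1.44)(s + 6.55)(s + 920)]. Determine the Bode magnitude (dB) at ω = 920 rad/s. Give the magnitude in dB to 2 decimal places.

-105.04 dB

|j920 + 16| = √(920² + 16²) = 920.1
|j920 + 1.44| = √(920² + 1.44²) = 920
|j920 + 6.55| = √(920² + 6.55²) = 920
|j920 + 920| = √(920² + 920²) = 1301
|T(j920)| = 6.7 × 920.1 / (920 × 920 × 1301) = 5.5981e-06
20 log₁₀(5.5981e-06) = -105.039 dB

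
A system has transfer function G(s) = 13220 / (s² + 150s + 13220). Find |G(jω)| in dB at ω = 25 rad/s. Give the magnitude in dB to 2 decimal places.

0.05 dB

|(j25)² + 150(j25) + 13220| = |12595 + j3750| = 1.314e+04
|G(j25)| = 13220 / 1.314e+04 = 1.006
20 log₁₀(1.006) = 0.052 dB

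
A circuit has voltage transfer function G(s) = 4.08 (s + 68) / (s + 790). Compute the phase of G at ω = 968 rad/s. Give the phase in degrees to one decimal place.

∠(j968 + 68) = arctan(968/68) = 85.98°
∠(j968 + 790) = arctan(968/790) = 50.78°
∠G(j968) = 85.98° − 50.78° = 35.20°

35.2°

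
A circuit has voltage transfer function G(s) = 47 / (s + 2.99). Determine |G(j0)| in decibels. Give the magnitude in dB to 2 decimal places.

23.93 dB

G(0) = 47 / 2.99 = 15.719
20 log₁₀(15.719) = 23.929 dB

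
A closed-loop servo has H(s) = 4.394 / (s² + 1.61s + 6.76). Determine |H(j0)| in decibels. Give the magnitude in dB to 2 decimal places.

H(0) = 4.394 / 6.76 = 0.65
20 log₁₀(0.65) = -3.742 dB

-3.74 dB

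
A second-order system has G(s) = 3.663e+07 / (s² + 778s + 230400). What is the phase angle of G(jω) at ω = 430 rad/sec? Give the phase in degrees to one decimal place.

∠[(j430)² + 778(j430) + 230400] = ∠[45500 + j3.3454e+05] = 82.25°
∠G(j430) = −82.25° = -82.25°

-82.3°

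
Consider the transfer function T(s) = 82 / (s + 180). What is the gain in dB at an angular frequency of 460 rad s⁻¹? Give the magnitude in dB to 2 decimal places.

|j460 + 180| = √(460² + 180²) = 494
|T(j460)| = 82 / 494 = 0.166
20 log₁₀(0.166) = -15.598 dB

-15.60 dB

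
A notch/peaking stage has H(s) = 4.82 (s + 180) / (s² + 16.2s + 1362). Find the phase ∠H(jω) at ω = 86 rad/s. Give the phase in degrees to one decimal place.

∠(j86 + 180) = arctan(86/180) = 25.54°
∠[(j86)² + 16.2(j86) + 1362] = ∠[-6034 + j1393.2] = 167.00°
∠H(j86) = 25.54° − 167.00° = -141.46°

-141.5 deg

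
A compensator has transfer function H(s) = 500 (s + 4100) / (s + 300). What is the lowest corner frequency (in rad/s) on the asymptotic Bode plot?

Break frequencies occur at each pole and zero magnitude: 300 rad/s, 4100 rad/s.
The lowest is 300 rad/s.

300 rad/s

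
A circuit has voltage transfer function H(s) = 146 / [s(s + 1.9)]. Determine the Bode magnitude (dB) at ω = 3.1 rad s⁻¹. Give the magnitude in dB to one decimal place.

22.2 dB

|j3.1 + 1.9| = √(3.1² + 1.9²) = 3.636
|j3.1| = 3.1
|H(j3.1)| = 146 / (3.636 × 3.1) = 12.953
20 log₁₀(12.953) = 22.25 dB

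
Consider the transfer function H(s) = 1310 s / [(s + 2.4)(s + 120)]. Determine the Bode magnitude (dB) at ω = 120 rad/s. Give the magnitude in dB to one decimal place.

17.7 dB

|j120| = 120
|j120 + 2.4| = √(120² + 2.4²) = 120
|j120 + 120| = √(120² + 120²) = 169.7
|H(j120)| = 1310 × 120 / (120 × 169.7) = 7.7177
20 log₁₀(7.7177) = 17.75 dB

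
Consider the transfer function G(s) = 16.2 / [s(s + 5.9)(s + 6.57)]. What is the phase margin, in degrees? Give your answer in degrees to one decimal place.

Gain crossover: |G(jω)| = 1 at ω ≈ 0.416 rad s⁻¹.
∠G(j0.416) = −90° − arctan(0.416/5.9) − arctan(0.416/6.57) ≈ -97.66°
PM = 180° + (-97.66°) = 82.34°

82.3°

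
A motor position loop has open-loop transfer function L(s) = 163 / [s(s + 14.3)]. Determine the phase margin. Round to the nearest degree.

56°

Gain crossover: |L(jω)| = 1 at ω ≈ 9.5 rad/sec.
∠L(j9.5) = −90° − arctan(9.5/14.3) ≈ -123.59°
PM = 180° + (-123.59°) = 56.41°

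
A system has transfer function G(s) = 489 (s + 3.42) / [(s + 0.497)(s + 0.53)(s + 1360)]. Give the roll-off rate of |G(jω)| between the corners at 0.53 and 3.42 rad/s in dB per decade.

-40 dB/decade

In this band the factors already past their corner are: pole at 0.497, pole at 0.53; net slope = -40 dB/decade.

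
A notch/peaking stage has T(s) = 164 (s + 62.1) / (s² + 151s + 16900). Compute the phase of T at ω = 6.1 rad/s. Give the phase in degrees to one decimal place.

∠(j6.1 + 62.1) = arctan(6.1/62.1) = 5.61°
∠[(j6.1)² + 151(j6.1) + 16900] = ∠[16863 + j921.1] = 3.13°
∠T(j6.1) = 5.61° − 3.13° = 2.48°

2.5°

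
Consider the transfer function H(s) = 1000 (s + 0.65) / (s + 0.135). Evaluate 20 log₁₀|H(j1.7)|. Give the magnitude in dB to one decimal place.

60.6 dB

|j1.7 + 0.65| = √(1.7² + 0.65²) = 1.82
|j1.7 + 0.135| = √(1.7² + 0.135²) = 1.705
|H(j1.7)| = 1000 × 1.82 / 1.705 = 1067.2
20 log₁₀(1067.2) = 60.57 dB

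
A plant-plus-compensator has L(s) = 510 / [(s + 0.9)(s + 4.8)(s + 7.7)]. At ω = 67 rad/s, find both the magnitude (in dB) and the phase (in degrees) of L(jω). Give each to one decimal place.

|j67 + 0.9| = √(67² + 0.9²) = 67.01
|j67 + 4.8| = √(67² + 4.8²) = 67.17
|j67 + 7.7| = √(67² + 7.7²) = 67.44
|L(j67)| = 510 / (67.01 × 67.17 × 67.44) = 0.0016801
20 log₁₀(0.0016801) = -55.49 dB
∠(j67 + 0.9) = arctan(67/0.9) = 89.23°
∠(j67 + 4.8) = arctan(67/4.8) = 85.90°
∠(j67 + 7.7) = arctan(67/7.7) = 83.44°
∠L(j67) = − (89.23° + 85.90° + 83.44°) = -258.58°

|L| = -55.5 dB, ∠L = -258.6 deg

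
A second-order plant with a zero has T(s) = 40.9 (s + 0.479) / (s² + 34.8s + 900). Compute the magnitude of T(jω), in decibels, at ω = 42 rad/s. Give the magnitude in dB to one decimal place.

|j42 + 0.479| = √(42² + 0.479²) = 42
|(j42)² + 34.8(j42) + 900| = |-864 + j1461.6| = 1698
|T(j42)| = 40.9 × 42 / 1698 = 1.0118
20 log₁₀(1.0118) = 0.10 dB

0.1 dB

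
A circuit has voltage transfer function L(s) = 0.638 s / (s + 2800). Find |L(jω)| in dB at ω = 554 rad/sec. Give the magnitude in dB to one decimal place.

-18.1 dB

|j554| = 554
|j554 + 2800| = √(554² + 2800²) = 2854
|L(j554)| = 0.638 × 554 / 2854 = 0.12383
20 log₁₀(0.12383) = -18.14 dB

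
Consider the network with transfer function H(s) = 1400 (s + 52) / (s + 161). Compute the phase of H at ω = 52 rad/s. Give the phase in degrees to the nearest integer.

27°

∠(j52 + 52) = arctan(52/52) = 45.00°
∠(j52 + 161) = arctan(52/161) = 17.90°
∠H(j52) = 45.00° − 17.90° = 27.10°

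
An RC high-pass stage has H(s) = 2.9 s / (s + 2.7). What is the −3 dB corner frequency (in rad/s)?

2.7 rad/s

For a single-pole high-pass, the −3 dB point is at the pole: ω = 2.7 rad/s.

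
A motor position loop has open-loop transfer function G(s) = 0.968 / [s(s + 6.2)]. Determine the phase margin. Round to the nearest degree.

Gain crossover: |G(jω)| = 1 at ω ≈ 0.156 rad/s.
∠G(j0.156) = −90° − arctan(0.156/6.2) ≈ -91.44°
PM = 180° + (-91.44°) = 88.56°

89°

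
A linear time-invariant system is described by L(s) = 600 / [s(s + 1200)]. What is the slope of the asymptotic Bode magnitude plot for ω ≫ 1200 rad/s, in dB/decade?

-40 dB/decade

With 0 zeros and 2 poles, the high-frequency asymptotic slope is 20 × (0 − 2) = -40 dB/decade.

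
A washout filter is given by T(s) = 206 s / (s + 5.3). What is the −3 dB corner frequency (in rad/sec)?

For a single-pole high-pass, the −3 dB point is at the pole: ω = 5.3 rad/sec.

5.3 rad/sec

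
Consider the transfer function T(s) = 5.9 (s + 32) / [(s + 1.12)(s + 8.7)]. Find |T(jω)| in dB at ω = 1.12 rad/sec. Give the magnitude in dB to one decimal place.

|j1.12 + 32| = √(1.12² + 32²) = 32.02
|j1.12 + 1.12| = √(1.12² + 1.12²) = 1.584
|j1.12 + 8.7| = √(1.12² + 8.7²) = 8.772
|T(j1.12)| = 5.9 × 32.02 / (1.584 × 8.772) = 13.597
20 log₁₀(13.597) = 22.67 dB

22.7 dB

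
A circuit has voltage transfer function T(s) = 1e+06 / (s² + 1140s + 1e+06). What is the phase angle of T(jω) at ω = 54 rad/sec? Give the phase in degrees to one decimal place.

∠[(j54)² + 1140(j54) + 1e+06] = ∠[9.9708e+05 + j61560] = 3.53°
∠T(j54) = −3.53° = -3.53°

-3.5°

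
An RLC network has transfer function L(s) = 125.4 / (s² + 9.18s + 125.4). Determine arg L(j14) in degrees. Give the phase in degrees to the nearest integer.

-119 deg

∠[(j14)² + 9.18(j14) + 125.4] = ∠[-70.6 + j128.52] = 118.78°
∠L(j14) = −118.78° = -118.78°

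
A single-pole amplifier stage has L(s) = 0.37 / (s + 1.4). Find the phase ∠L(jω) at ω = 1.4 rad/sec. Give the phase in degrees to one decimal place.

∠(j1.4 + 1.4) = arctan(1.4/1.4) = 45.00°
∠L(j1.4) = −45.00° = -45.00°

-45.0°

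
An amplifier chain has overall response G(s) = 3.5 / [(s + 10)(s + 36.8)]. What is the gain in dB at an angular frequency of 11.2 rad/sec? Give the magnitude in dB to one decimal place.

|j11.2 + 10| = √(11.2² + 10²) = 15.01
|j11.2 + 36.8| = √(11.2² + 36.8²) = 38.47
|G(j11.2)| = 3.5 / (15.01 × 38.47) = 0.0060599
20 log₁₀(0.0060599) = -44.35 dB

-44.4 dB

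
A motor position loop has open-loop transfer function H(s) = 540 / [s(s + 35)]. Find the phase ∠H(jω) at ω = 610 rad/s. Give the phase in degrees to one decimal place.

∠(j610 + 35) = arctan(610/35) = 86.72°
∠(j610) = 90.00°
∠H(j610) = − (86.72° + 90.00°) = -176.72°

-176.7°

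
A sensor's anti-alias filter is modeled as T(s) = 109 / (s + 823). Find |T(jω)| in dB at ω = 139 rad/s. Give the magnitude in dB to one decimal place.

|j139 + 823| = √(139² + 823²) = 834.7
|T(j139)| = 109 / 834.7 = 0.13059
20 log₁₀(0.13059) = -17.68 dB

-17.7 dB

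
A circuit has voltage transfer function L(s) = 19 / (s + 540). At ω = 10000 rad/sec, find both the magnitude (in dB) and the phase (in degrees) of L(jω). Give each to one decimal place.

|L| = -54.4 dB, ∠L = -86.9 deg

|j10000 + 540| = √(10000² + 540²) = 1.001e+04
|L(j10000)| = 19 / 1.001e+04 = 0.0018972
20 log₁₀(0.0018972) = -54.44 dB
∠(j10000 + 540) = arctan(10000/540) = 86.91°
∠L(j10000) = −86.91° = -86.91°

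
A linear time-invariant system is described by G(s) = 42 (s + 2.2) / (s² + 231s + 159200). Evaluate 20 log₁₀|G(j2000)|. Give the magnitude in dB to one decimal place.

-33.3 dB

|j2000 + 2.2| = √(2000² + 2.2²) = 2000
|(j2000)² + 231(j2000) + 159200| = |-3.8408e+06 + j4.62e+05| = 3.868e+06
|G(j2000)| = 42 × 2000 / 3.868e+06 = 0.021714
20 log₁₀(0.021714) = -33.27 dB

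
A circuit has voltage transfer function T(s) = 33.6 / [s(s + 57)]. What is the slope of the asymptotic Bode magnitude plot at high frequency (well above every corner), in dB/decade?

With 0 zeros and 2 poles, the high-frequency asymptotic slope is 20 × (0 − 2) = -40 dB/decade.

-40 dB/decade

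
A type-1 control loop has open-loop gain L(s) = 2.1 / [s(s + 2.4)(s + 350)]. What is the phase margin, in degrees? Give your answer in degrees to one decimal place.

89.9°

Gain crossover: |L(jω)| = 1 at ω ≈ 0.0025 rad/s.
∠L(j0.0025) = −90° − arctan(0.0025/2.4) − arctan(0.0025/350) ≈ -90.06°
PM = 180° + (-90.06°) = 89.94°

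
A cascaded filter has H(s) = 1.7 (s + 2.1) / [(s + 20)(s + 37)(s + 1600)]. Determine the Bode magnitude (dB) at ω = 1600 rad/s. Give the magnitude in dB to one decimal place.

-126.6 dB

|j1600 + 2.1| = √(1600² + 2.1²) = 1600
|j1600 + 20| = √(1600² + 20²) = 1600
|j1600 + 37| = √(1600² + 37²) = 1600
|j1600 + 1600| = √(1600² + 1600²) = 2263
|H(j1600)| = 1.7 × 1600 / (1600 × 1600 × 2263) = 4.694e-07
20 log₁₀(4.694e-07) = -126.57 dB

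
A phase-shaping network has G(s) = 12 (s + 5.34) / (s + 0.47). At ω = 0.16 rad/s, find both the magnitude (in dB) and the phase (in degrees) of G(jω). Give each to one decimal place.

|G| = 42.2 dB, ∠G = -17.1°

|j0.16 + 5.34| = √(0.16² + 5.34²) = 5.342
|j0.16 + 0.47| = √(0.16² + 0.47²) = 0.4965
|G(j0.16)| = 12 × 5.342 / 0.4965 = 129.12
20 log₁₀(129.12) = 42.22 dB
∠(j0.16 + 5.34) = arctan(0.16/5.34) = 1.72°
∠(j0.16 + 0.47) = arctan(0.16/0.47) = 18.80°
∠G(j0.16) = 1.72° − 18.80° = -17.08°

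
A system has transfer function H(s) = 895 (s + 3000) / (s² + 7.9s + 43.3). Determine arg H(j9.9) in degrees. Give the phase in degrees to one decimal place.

-124.8 deg

∠(j9.9 + 3000) = arctan(9.9/3000) = 0.19°
∠[(j9.9)² + 7.9(j9.9) + 43.3] = ∠[-54.71 + j78.21] = 124.97°
∠H(j9.9) = 0.19° − 124.97° = -124.78°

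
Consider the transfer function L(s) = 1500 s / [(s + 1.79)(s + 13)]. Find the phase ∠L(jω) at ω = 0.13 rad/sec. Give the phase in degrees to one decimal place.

∠(j0.13) = 90.00°
∠(j0.13 + 1.79) = arctan(0.13/1.79) = 4.15°
∠(j0.13 + 13) = arctan(0.13/13) = 0.57°
∠L(j0.13) = 90.00° − (4.15° + 0.57°) = 85.27°

85.3°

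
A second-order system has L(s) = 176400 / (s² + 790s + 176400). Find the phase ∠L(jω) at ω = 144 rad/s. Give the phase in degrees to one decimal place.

-36.2°

∠[(j144)² + 790(j144) + 176400] = ∠[1.5566e+05 + j1.1376e+05] = 36.16°
∠L(j144) = −36.16° = -36.16°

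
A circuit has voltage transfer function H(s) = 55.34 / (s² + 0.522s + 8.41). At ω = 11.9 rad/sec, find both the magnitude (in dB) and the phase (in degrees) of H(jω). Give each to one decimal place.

|(j11.9)² + 0.522(j11.9) + 8.41| = |-133.2 + j6.2118| = 133.3
|H(j11.9)| = 55.34 / 133.3 = 0.41501
20 log₁₀(0.41501) = -7.64 dB
∠[(j11.9)² + 0.522(j11.9) + 8.41] = ∠[-133.2 + j6.2118] = 177.33°
∠H(j11.9) = −177.33° = -177.33°

|H| = -7.6 dB, ∠H = -177.3°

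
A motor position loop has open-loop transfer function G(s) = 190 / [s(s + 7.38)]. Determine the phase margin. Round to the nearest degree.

Gain crossover: |G(jω)| = 1 at ω ≈ 12.8 rad s⁻¹.
∠G(j12.8) = −90° − arctan(12.8/7.38) ≈ -150.10°
PM = 180° + (-150.10°) = 29.90°

30°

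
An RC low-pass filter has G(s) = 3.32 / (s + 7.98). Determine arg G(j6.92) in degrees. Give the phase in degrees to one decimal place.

∠(j6.92 + 7.98) = arctan(6.92/7.98) = 40.93°
∠G(j6.92) = −40.93° = -40.93°

-40.9°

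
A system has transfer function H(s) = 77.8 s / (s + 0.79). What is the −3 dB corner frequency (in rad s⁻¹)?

0.79 rad s⁻¹

For a single-pole high-pass, the −3 dB point is at the pole: ω = 0.79 rad s⁻¹.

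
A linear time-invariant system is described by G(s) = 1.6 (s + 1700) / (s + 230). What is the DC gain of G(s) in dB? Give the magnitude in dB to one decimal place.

21.5 dB

G(0) = 1.6 × 1700 / 230 = 11.826
20 log₁₀(11.826) = 21.46 dB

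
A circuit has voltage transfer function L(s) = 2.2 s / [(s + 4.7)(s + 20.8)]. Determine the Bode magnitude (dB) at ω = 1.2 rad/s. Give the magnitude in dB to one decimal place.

|j1.2| = 1.2
|j1.2 + 4.7| = √(1.2² + 4.7²) = 4.851
|j1.2 + 20.8| = √(1.2² + 20.8²) = 20.83
|L(j1.2)| = 2.2 × 1.2 / (4.851 × 20.83) = 0.026122
20 log₁₀(0.026122) = -31.66 dB

-31.7 dB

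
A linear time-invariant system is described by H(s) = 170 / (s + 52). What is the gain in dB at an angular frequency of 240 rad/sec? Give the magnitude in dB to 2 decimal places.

|j240 + 52| = √(240² + 52²) = 245.6
|H(j240)| = 170 / 245.6 = 0.69227
20 log₁₀(0.69227) = -3.194 dB

-3.19 dB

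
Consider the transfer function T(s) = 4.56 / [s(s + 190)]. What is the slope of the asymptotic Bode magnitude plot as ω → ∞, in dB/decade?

With 0 zeros and 2 poles, the high-frequency asymptotic slope is 20 × (0 − 2) = -40 dB/decade.

-40 dB/decade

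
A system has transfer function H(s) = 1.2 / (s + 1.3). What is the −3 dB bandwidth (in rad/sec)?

1.3 rad/sec

For a single-pole low-pass, the −3 dB point is at the pole: ω = 1.3 rad/sec.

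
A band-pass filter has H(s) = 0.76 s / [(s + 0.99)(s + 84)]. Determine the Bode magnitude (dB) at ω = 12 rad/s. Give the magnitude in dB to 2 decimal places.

-40.99 dB

|j12| = 12
|j12 + 0.99| = √(12² + 0.99²) = 12.04
|j12 + 84| = √(12² + 84²) = 84.85
|H(j12)| = 0.76 × 12 / (12.04 × 84.85) = 0.0089264
20 log₁₀(0.0089264) = -40.987 dB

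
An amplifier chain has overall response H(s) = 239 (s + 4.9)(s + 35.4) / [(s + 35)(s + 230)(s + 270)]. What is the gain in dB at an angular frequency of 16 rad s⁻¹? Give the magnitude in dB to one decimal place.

-23.8 dB

|j16 + 4.9| = √(16² + 4.9²) = 16.73
|j16 + 35.4| = √(16² + 35.4²) = 38.85
|j16 + 35| = √(16² + 35²) = 38.48
|j16 + 230| = √(16² + 230²) = 230.6
|j16 + 270| = √(16² + 270²) = 270.5
|H(j16)| = 239 × 16.73 × 38.85 / (38.48 × 230.6 × 270.5) = 0.06474
20 log₁₀(0.06474) = -23.78 dB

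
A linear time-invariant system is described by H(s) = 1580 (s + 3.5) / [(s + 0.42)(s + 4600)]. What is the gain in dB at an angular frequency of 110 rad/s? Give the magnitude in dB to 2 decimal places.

-9.28 dB

|j110 + 3.5| = √(110² + 3.5²) = 110.1
|j110 + 0.42| = √(110² + 0.42²) = 110
|j110 + 4600| = √(110² + 4600²) = 4601
|H(j110)| = 1580 × 110.1 / (110 × 4601) = 0.34355
20 log₁₀(0.34355) = -9.280 dB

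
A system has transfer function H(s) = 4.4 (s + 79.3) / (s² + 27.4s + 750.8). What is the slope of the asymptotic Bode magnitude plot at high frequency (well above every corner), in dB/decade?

With 1 zero and 2 poles, the high-frequency asymptotic slope is 20 × (1 − 2) = -20 dB/decade.

-20 dB/decade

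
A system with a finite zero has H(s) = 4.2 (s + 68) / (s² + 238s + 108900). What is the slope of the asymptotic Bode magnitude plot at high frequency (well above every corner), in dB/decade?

With 1 zero and 2 poles, the high-frequency asymptotic slope is 20 × (1 − 2) = -20 dB/decade.

-20 dB/decade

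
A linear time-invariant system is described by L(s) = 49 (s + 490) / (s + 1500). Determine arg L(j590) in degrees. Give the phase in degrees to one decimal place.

∠(j590 + 490) = arctan(590/490) = 50.29°
∠(j590 + 1500) = arctan(590/1500) = 21.47°
∠L(j590) = 50.29° − 21.47° = 28.82°

28.8°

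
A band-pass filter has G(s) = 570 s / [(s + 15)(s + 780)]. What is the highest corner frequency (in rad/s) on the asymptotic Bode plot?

Break frequencies occur at each pole and zero magnitude: 15 rad/s, 780 rad/s.
The highest is 780 rad/s.

780 rad/s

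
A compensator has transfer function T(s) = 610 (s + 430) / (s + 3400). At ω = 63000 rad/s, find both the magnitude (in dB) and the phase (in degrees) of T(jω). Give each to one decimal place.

|T| = 55.7 dB, ∠T = 2.7°

|j63000 + 430| = √(63000² + 430²) = 6.3e+04
|j63000 + 3400| = √(63000² + 3400²) = 6.309e+04
|T(j63000)| = 610 × 6.3e+04 / 6.309e+04 = 609.13
20 log₁₀(609.13) = 55.69 dB
∠(j63000 + 430) = arctan(63000/430) = 89.61°
∠(j63000 + 3400) = arctan(63000/3400) = 86.91°
∠T(j63000) = 89.61° − 86.91° = 2.70°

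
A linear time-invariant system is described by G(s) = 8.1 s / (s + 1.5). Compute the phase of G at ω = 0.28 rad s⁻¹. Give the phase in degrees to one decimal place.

79.4°

∠(j0.28) = 90.00°
∠(j0.28 + 1.5) = arctan(0.28/1.5) = 10.57°
∠G(j0.28) = 90.00° − 10.57° = 79.43°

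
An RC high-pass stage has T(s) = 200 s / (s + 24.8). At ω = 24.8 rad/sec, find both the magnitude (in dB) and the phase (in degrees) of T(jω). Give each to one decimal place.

|T| = 43.0 dB, ∠T = 45.0 deg

|j24.8| = 24.8
|j24.8 + 24.8| = √(24.8² + 24.8²) = 35.07
|T(j24.8)| = 200 × 24.8 / 35.07 = 141.42
20 log₁₀(141.42) = 43.01 dB
∠(j24.8) = 90.00°
∠(j24.8 + 24.8) = arctan(24.8/24.8) = 45.00°
∠T(j24.8) = 90.00° − 45.00° = 45.00°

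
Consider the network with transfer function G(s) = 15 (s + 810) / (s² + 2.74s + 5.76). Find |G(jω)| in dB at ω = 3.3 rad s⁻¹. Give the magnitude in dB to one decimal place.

61.4 dB

|j3.3 + 810| = √(3.3² + 810²) = 810
|(j3.3)² + 2.74(j3.3) + 5.76| = |-5.13 + j9.042| = 10.4
|G(j3.3)| = 15 × 810 / 10.4 = 1168.7
20 log₁₀(1168.7) = 61.35 dB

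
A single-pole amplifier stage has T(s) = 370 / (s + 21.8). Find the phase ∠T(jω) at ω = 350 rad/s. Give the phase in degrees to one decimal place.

∠(j350 + 21.8) = arctan(350/21.8) = 86.44°
∠T(j350) = −86.44° = -86.44°

-86.4 deg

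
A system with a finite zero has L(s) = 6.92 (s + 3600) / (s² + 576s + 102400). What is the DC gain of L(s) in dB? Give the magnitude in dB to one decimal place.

L(0) = 6.92 × 3600 / 102400 = 0.24328
20 log₁₀(0.24328) = -12.28 dB

-12.3 dB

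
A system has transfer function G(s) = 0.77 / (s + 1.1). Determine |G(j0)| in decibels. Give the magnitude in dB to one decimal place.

G(0) = 0.77 / 1.1 = 0.7
20 log₁₀(0.7) = -3.10 dB

-3.1 dB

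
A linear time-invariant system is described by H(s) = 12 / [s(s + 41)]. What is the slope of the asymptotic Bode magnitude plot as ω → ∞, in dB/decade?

With 0 zeros and 2 poles, the high-frequency asymptotic slope is 20 × (0 − 2) = -40 dB/decade.

-40 dB/decade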